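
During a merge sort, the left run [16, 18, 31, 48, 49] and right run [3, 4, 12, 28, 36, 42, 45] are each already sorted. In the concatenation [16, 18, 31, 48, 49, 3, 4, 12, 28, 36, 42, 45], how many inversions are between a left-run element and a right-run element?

For each element r of the right run, count left-run elements greater than r:
r = 3: 16, 18, 31, 48, 49 → 5
r = 4: 16, 18, 31, 48, 49 → 5
r = 12: 16, 18, 31, 48, 49 → 5
r = 28: 31, 48, 49 → 3
r = 36: 48, 49 → 2
r = 42: 48, 49 → 2
r = 45: 48, 49 → 2
Cross-inversions: 5 + 5 + 5 + 3 + 2 + 2 + 2 = 24

24 split inversions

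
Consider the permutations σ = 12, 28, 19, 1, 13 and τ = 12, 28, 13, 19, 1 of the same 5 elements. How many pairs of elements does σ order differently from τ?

2

Assign each item its position (1..5) in the first ordering, then rewrite the second ordering as that position sequence:
positions: 12→1, 28→2, 19→3, 1→4, 13→5
second ordering as positions: [1, 2, 5, 3, 4]
Discordant pairs = inversions in this position sequence.
1: 0
2: 0
5: 3, 4 → 2
3: 0
4: 0
Total: 0 + 0 + 2 + 0 + 0 = 2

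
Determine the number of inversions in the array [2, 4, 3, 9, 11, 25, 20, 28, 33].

There are 2 inversions.

Sweep left to right; for each value list the smaller values that follow it:
2: 0
4: 1
3: 0
9: 0
11: 0
25: 1
20: 0
28: 0
33: 0
Sum: 0 + 1 + 0 + 0 + 0 + 1 + 0 + 0 + 0 = 2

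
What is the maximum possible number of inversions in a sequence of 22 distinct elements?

A reversed (strictly descending) arrangement makes every pair an inversion, giving C(22, 2) inversions.
C(22, 2) = 22·21/2 = 231

231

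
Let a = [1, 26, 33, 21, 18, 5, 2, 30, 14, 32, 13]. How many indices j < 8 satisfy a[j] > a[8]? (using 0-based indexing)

5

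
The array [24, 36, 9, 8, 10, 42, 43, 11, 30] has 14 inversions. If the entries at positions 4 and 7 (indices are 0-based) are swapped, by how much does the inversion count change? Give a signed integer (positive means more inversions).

+1

Positions 4 and 7 hold 10 and 11; after swapping, the array is [24, 36, 9, 8, 11, 42, 43, 10, 30].
For each element, count later entries that are smaller:
24 → 9, 8, 11, 10 → 4
36 → 9, 8, 11, 10, 30 → 5
9 → 8 → 1
8 → none → 0
11 → 10 → 1
42 → 10, 30 → 2
43 → 10, 30 → 2
10 → none → 0
30 → none → 0
Sum: 4 + 5 + 1 + 0 + 1 + 2 + 2 + 0 + 0 = 15
Change: 15 − 14 = +1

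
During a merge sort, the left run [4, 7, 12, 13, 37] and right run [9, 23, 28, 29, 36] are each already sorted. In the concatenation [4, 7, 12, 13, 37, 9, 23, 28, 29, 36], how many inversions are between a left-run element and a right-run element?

7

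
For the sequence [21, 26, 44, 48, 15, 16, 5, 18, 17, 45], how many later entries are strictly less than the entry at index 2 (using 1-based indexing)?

The element at index 2 is 26.
Elements after it: 44, 48, 15, 16, 5, 18, 17, 45
Those smaller than 26: 15, 16, 5, 18, 17

5 such elements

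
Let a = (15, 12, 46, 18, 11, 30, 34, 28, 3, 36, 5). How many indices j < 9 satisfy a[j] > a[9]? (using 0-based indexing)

1

The element at index 9 is 36.
Elements before it: 15, 12, 46, 18, 11, 30, 34, 28, 3
Those larger than 36: 46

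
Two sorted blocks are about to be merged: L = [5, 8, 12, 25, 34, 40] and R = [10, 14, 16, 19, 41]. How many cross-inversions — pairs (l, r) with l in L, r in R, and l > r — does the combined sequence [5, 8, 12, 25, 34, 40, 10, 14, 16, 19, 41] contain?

There are 13 cross-inversions.

Take each right-half value and tally the left-half values above it:
r = 10: 12, 25, 34, 40 → 4
r = 14: 25, 34, 40 → 3
r = 16: 25, 34, 40 → 3
r = 19: 25, 34, 40 → 3
r = 41: none → 0
Cross-inversions: 4 + 3 + 3 + 3 + 0 = 13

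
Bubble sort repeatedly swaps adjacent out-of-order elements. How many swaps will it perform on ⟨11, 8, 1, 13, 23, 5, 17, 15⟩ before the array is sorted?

There are 10 adjacent swaps.

Each adjacent swap fixes exactly one inversion, so the minimum swap count equals the number of inversions.
Count inversions — for each element, later elements that are smaller:
11: 8, 1, 5 → 3
8: 1, 5 → 2
1: none → 0
13: 5 → 1
23: 5, 17, 15 → 3
5: none → 0
17: 15 → 1
15: none → 0
Total inversions: 3 + 2 + 0 + 1 + 3 + 0 + 1 + 0 = 10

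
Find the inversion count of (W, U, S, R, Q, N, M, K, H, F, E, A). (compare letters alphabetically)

Sweep left to right; for each value list the smaller values that follow it:
W: 11
U: 10
S: 9
R: 8
Q: 7
N: 6
M: 5
K: 4
H: 3
F: 2
E: 1
A: 0
Sum: 11 + 10 + 9 + 8 + 7 + 6 + 5 + 4 + 3 + 2 + 1 + 0 = 66

66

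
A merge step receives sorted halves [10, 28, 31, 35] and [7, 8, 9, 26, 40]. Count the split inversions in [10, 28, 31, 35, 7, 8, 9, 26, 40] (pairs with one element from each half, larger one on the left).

For each element r of the right run, count left-run elements greater than r:
r = 7: 10, 28, 31, 35 → 4
r = 8: 10, 28, 31, 35 → 4
r = 9: 10, 28, 31, 35 → 4
r = 26: 28, 31, 35 → 3
r = 40: none → 0
Cross-inversions: 4 + 4 + 4 + 3 + 0 = 15

15 split inversions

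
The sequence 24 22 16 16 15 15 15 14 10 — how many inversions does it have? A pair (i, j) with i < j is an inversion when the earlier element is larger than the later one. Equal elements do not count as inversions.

Element-by-element contributions:
24: 8
22: 7
16: 5
16: 5
15: 2
15: 2
15: 2
14: 1
10: 0
Sum: 8 + 7 + 5 + 5 + 2 + 2 + 2 + 1 + 0 = 32

32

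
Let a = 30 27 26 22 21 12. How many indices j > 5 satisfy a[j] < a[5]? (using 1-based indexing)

The element at index 5 is 21.
Elements after it: 12
Those smaller than 21: 12

1 such element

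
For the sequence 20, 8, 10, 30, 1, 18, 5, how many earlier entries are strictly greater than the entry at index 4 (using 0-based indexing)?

The element at index 4 is 1.
Elements before it: 20, 8, 10, 30
Those larger than 1: 20, 8, 10, 30

4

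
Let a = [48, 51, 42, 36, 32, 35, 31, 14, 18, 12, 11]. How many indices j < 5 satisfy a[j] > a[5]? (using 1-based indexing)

4 such elements

The element at index 5 is 32.
Elements before it: 48, 51, 42, 36
Those larger than 32: 48, 51, 42, 36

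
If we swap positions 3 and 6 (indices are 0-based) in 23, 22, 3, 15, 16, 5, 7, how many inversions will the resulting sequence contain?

There are 14 inversions.

Positions 3 and 6 hold 15 and 7; after swapping, the array is [23, 22, 3, 7, 16, 5, 15].
For each element, count later entries that are smaller:
23 → 22, 3, 7, 16, 5, 15 → 6
22 → 3, 7, 16, 5, 15 → 5
3 → none → 0
7 → 5 → 1
16 → 5, 15 → 2
5 → none → 0
15 → none → 0
Sum: 6 + 5 + 0 + 1 + 2 + 0 + 0 = 14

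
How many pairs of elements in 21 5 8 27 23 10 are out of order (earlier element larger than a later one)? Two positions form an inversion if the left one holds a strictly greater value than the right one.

6 out-of-order pairs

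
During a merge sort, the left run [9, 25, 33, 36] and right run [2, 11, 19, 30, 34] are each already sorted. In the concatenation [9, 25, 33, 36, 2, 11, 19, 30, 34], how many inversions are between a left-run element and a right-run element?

13

Take each right-half value and tally the left-half values above it:
r = 2: 9, 25, 33, 36 → 4
r = 11: 25, 33, 36 → 3
r = 19: 25, 33, 36 → 3
r = 30: 33, 36 → 2
r = 34: 36 → 1
Cross-inversions: 4 + 3 + 3 + 2 + 1 = 13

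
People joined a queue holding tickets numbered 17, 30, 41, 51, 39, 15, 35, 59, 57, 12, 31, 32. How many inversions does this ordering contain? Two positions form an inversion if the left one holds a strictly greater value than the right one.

For each element, count later entries that are smaller:
17 → 15, 12 → 2
30 → 15, 12 → 2
41 → 39, 15, 35, 12, 31, 32 → 6
51 → 39, 15, 35, 12, 31, 32 → 6
39 → 15, 35, 12, 31, 32 → 5
15 → 12 → 1
35 → 12, 31, 32 → 3
59 → 57, 12, 31, 32 → 4
57 → 12, 31, 32 → 3
12 → none → 0
31 → none → 0
32 → none → 0
Sum: 2 + 2 + 6 + 6 + 5 + 1 + 3 + 4 + 3 + 0 + 0 + 0 = 32

32 inversions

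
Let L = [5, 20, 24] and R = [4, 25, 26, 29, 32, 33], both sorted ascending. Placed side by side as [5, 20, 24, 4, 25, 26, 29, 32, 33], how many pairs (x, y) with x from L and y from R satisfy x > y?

Count, for every r in R, how many entries of L exceed r:
r = 4: 5, 20, 24 → 3
r = 25: none → 0
r = 26: none → 0
r = 29: none → 0
r = 32: none → 0
r = 33: none → 0
Cross-inversions: 3 + 0 + 0 + 0 + 0 + 0 = 3

3 cross-inversions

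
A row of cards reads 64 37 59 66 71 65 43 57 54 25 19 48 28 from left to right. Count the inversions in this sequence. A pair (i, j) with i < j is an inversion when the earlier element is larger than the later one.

56

For each element, count later entries that are smaller:
64 → 37, 59, 43, 57, 54, 25, 19, 48, 28 → 9
37 → 25, 19, 28 → 3
59 → 43, 57, 54, 25, 19, 48, 28 → 7
66 → 65, 43, 57, 54, 25, 19, 48, 28 → 8
71 → 65, 43, 57, 54, 25, 19, 48, 28 → 8
65 → 43, 57, 54, 25, 19, 48, 28 → 7
43 → 25, 19, 28 → 3
57 → 54, 25, 19, 48, 28 → 5
54 → 25, 19, 48, 28 → 4
25 → 19 → 1
19 → none → 0
48 → 28 → 1
28 → none → 0
Sum: 9 + 3 + 7 + 8 + 8 + 7 + 3 + 5 + 4 + 1 + 0 + 1 + 0 = 56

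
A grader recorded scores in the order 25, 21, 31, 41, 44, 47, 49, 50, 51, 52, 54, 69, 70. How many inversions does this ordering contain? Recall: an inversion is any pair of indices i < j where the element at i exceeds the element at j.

For each element, count later entries that are smaller:
25: 1
21: 0
31: 0
41: 0
44: 0
47: 0
49: 0
50: 0
51: 0
52: 0
54: 0
69: 0
70: 0
Sum: 1 + 0 + 0 + 0 + 0 + 0 + 0 + 0 + 0 + 0 + 0 + 0 + 0 = 1

1 inversion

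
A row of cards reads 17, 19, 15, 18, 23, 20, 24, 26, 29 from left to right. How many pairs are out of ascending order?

4

For each element, count later entries that are smaller:
17 → 15 → 1
19 → 15, 18 → 2
15 → none → 0
18 → none → 0
23 → 20 → 1
20 → none → 0
24 → none → 0
26 → none → 0
29 → none → 0
Sum: 1 + 2 + 0 + 0 + 1 + 0 + 0 + 0 + 0 = 4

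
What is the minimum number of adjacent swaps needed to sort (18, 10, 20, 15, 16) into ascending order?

Minimum adjacent swaps = number of inversions (each swap of adjacent out-of-order elements removes one inversion and no swap can remove more).
Count inversions — for each element, later elements that are smaller:
18: 10, 15, 16 → 3
10: none → 0
20: 15, 16 → 2
15: none → 0
16: none → 0
Total inversions: 3 + 0 + 2 + 0 + 0 = 5

5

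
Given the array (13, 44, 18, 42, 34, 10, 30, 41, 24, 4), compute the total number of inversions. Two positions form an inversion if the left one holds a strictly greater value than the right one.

28 out-of-order pairs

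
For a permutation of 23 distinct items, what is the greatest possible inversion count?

Inversions: 253

A reversed (strictly descending) arrangement makes every pair an inversion, giving C(23, 2) inversions.
C(23, 2) = 23·22/2 = 253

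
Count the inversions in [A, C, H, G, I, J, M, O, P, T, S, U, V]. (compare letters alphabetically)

Count, for each position, how many later elements it exceeds:
A → none → 0
C → none → 0
H → G → 1
G → none → 0
I → none → 0
J → none → 0
M → none → 0
O → none → 0
P → none → 0
T → S → 1
S → none → 0
U → none → 0
V → none → 0
Sum: 0 + 0 + 1 + 0 + 0 + 0 + 0 + 0 + 0 + 1 + 0 + 0 + 0 = 2

2 out-of-order pairs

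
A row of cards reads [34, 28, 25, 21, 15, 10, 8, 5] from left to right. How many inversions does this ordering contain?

Count, for each position, how many later elements it exceeds:
34 → 28, 25, 21, 15, 10, 8, 5 → 7
28 → 25, 21, 15, 10, 8, 5 → 6
25 → 21, 15, 10, 8, 5 → 5
21 → 15, 10, 8, 5 → 4
15 → 10, 8, 5 → 3
10 → 8, 5 → 2
8 → 5 → 1
5 → none → 0
Sum: 7 + 6 + 5 + 4 + 3 + 2 + 1 + 0 = 28

Out-of-order pairs: 28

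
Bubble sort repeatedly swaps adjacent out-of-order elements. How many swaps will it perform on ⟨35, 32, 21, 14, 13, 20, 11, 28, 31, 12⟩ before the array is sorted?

The minimum number of adjacent swaps to sort an array equals its inversion count, since every such swap removes exactly one inversion.
Count inversions — for each element, later elements that are smaller:
35: 32, 21, 14, 13, 20, 11, 28, 31, 12 → 9
32: 21, 14, 13, 20, 11, 28, 31, 12 → 8
21: 14, 13, 20, 11, 12 → 5
14: 13, 11, 12 → 3
13: 11, 12 → 2
20: 11, 12 → 2
11: none → 0
28: 12 → 1
31: 12 → 1
12: none → 0
Total inversions: 9 + 8 + 5 + 3 + 2 + 2 + 0 + 1 + 1 + 0 = 31

Adjacent swaps: 31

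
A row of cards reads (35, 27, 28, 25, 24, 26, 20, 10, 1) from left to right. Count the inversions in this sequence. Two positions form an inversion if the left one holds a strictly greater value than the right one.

Count, for each position, how many later elements it exceeds:
35 → 27, 28, 25, 24, 26, 20, 10, 1 → 8
27 → 25, 24, 26, 20, 10, 1 → 6
28 → 25, 24, 26, 20, 10, 1 → 6
25 → 24, 20, 10, 1 → 4
24 → 20, 10, 1 → 3
26 → 20, 10, 1 → 3
20 → 10, 1 → 2
10 → 1 → 1
1 → none → 0
Sum: 8 + 6 + 6 + 4 + 3 + 3 + 2 + 1 + 0 = 33

33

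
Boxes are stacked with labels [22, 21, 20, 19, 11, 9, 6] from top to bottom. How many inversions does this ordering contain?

For each element, count later entries that are smaller:
22: 6
21: 5
20: 4
19: 3
11: 2
9: 1
6: 0
Sum: 6 + 5 + 4 + 3 + 2 + 1 + 0 = 21

Inversions: 21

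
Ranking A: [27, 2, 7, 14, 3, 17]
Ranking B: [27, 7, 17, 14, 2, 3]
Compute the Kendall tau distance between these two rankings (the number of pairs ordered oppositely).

Assign each item its position (1..6) in the first ordering, then rewrite the second ordering as that position sequence:
positions: 27→1, 2→2, 7→3, 14→4, 3→5, 17→6
second ordering as positions: [1, 3, 6, 4, 2, 5]
Discordant pairs = inversions in this position sequence.
1: 0
3: 2 → 1
6: 4, 2, 5 → 3
4: 2 → 1
2: 0
5: 0
Total: 0 + 1 + 3 + 1 + 0 + 0 = 5

5 discordant pairs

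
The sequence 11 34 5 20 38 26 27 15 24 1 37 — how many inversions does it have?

Element-by-element contributions:
11 → 5, 1 → 2
34 → 5, 20, 26, 27, 15, 24, 1 → 7
5 → 1 → 1
20 → 15, 1 → 2
38 → 26, 27, 15, 24, 1, 37 → 6
26 → 15, 24, 1 → 3
27 → 15, 24, 1 → 3
15 → 1 → 1
24 → 1 → 1
1 → none → 0
37 → none → 0
Sum: 2 + 7 + 1 + 2 + 6 + 3 + 3 + 1 + 1 + 0 + 0 = 26

26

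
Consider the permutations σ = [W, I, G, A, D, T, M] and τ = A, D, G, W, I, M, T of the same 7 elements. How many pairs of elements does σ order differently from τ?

Discordant pairs: 9

Assign each item its position (1..7) in the first ordering, then rewrite the second ordering as that position sequence:
positions: W→1, I→2, G→3, A→4, D→5, T→6, M→7
second ordering as positions: [4, 5, 3, 1, 2, 7, 6]
Discordant pairs = inversions in this position sequence.
4: 3, 1, 2 → 3
5: 3, 1, 2 → 3
3: 1, 2 → 2
1: 0
2: 0
7: 6 → 1
6: 0
Total: 3 + 3 + 2 + 0 + 0 + 1 + 0 = 9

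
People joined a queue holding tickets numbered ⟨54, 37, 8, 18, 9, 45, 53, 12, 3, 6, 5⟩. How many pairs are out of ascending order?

40 inversions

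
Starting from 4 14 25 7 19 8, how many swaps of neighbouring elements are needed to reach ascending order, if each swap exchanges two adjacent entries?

Each adjacent swap fixes exactly one inversion, so the minimum swap count equals the number of inversions.
Count inversions — for each element, later elements that are smaller:
4: none → 0
14: 7, 8 → 2
25: 7, 19, 8 → 3
7: none → 0
19: 8 → 1
8: none → 0
Total inversions: 0 + 2 + 3 + 0 + 1 + 0 = 6

6 swaps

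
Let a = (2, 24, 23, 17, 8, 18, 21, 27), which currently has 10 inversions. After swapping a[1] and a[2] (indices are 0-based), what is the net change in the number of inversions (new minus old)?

Positions 1 and 2 hold 24 and 23; after swapping, the array is [2, 23, 24, 17, 8, 18, 21, 27].
Sweep left to right; for each value list the smaller values that follow it:
2 → none → 0
23 → 17, 8, 18, 21 → 4
24 → 17, 8, 18, 21 → 4
17 → 8 → 1
8 → none → 0
18 → none → 0
21 → none → 0
27 → none → 0
Sum: 0 + 4 + 4 + 1 + 0 + 0 + 0 + 0 = 9
Change: 9 − 10 = -1

-1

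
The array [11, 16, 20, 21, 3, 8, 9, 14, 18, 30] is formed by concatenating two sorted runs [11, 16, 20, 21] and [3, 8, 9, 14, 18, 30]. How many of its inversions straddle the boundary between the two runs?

Take each right-half value and tally the left-half values above it:
r = 3: 11, 16, 20, 21 → 4
r = 8: 11, 16, 20, 21 → 4
r = 9: 11, 16, 20, 21 → 4
r = 14: 16, 20, 21 → 3
r = 18: 20, 21 → 2
r = 30: none → 0
Cross-inversions: 4 + 4 + 4 + 3 + 2 + 0 = 17

17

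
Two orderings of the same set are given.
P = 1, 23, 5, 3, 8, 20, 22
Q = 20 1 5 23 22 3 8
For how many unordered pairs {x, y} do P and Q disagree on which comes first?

There are 8 disagreeing pairs.

Assign each item its position (1..7) in the first ordering, then rewrite the second ordering as that position sequence:
positions: 1→1, 23→2, 5→3, 3→4, 8→5, 20→6, 22→7
second ordering as positions: [6, 1, 3, 2, 7, 4, 5]
Discordant pairs = inversions in this position sequence.
6: 1, 3, 2, 4, 5 → 5
1: 0
3: 2 → 1
2: 0
7: 4, 5 → 2
4: 0
5: 0
Total: 5 + 0 + 1 + 0 + 2 + 0 + 0 = 8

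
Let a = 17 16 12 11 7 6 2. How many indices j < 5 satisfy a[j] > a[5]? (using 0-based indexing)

The element at index 5 is 6.
Elements before it: 17, 16, 12, 11, 7
Those larger than 6: 17, 16, 12, 11, 7

5 such elements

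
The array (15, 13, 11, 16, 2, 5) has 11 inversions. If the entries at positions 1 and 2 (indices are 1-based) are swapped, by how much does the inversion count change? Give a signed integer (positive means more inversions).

Positions 1 and 2 hold 15 and 13; after swapping, the array is [13, 15, 11, 16, 2, 5].
Element-by-element contributions:
13 → 11, 2, 5 → 3
15 → 11, 2, 5 → 3
11 → 2, 5 → 2
16 → 2, 5 → 2
2 → none → 0
5 → none → 0
Sum: 3 + 3 + 2 + 2 + 0 + 0 = 10
Change: 10 − 11 = -1

-1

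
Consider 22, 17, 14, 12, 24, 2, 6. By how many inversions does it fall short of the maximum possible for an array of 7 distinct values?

5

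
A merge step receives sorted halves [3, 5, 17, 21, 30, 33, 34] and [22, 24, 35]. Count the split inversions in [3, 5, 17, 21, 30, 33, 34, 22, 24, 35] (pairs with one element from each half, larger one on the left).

For each element r of the right run, count left-run elements greater than r:
r = 22: 30, 33, 34 → 3
r = 24: 30, 33, 34 → 3
r = 35: none → 0
Cross-inversions: 3 + 3 + 0 = 6

There are 6 split inversions.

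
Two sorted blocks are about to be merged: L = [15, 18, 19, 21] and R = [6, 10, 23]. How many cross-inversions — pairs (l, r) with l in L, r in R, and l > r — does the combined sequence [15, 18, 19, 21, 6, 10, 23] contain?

8 split inversions

For each element r of the right run, count left-run elements greater than r:
r = 6: 15, 18, 19, 21 → 4
r = 10: 15, 18, 19, 21 → 4
r = 23: none → 0
Cross-inversions: 4 + 4 + 0 = 8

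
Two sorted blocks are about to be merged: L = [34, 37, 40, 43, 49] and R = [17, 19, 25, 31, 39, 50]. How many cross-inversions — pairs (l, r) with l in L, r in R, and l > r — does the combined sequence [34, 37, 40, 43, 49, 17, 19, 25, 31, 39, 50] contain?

For each element r of the right run, count left-run elements greater than r:
r = 17: 34, 37, 40, 43, 49 → 5
r = 19: 34, 37, 40, 43, 49 → 5
r = 25: 34, 37, 40, 43, 49 → 5
r = 31: 34, 37, 40, 43, 49 → 5
r = 39: 40, 43, 49 → 3
r = 50: none → 0
Cross-inversions: 5 + 5 + 5 + 5 + 3 + 0 = 23

Cross-inversions: 23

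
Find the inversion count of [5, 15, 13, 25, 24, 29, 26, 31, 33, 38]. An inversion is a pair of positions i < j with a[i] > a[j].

Inversions: 3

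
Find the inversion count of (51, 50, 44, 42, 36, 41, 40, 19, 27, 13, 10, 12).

62

Count, for each position, how many later elements it exceeds:
51 → 50, 44, 42, 36, 41, 40, 19, 27, 13, 10, 12 → 11
50 → 44, 42, 36, 41, 40, 19, 27, 13, 10, 12 → 10
44 → 42, 36, 41, 40, 19, 27, 13, 10, 12 → 9
42 → 36, 41, 40, 19, 27, 13, 10, 12 → 8
36 → 19, 27, 13, 10, 12 → 5
41 → 40, 19, 27, 13, 10, 12 → 6
40 → 19, 27, 13, 10, 12 → 5
19 → 13, 10, 12 → 3
27 → 13, 10, 12 → 3
13 → 10, 12 → 2
10 → none → 0
12 → none → 0
Sum: 11 + 10 + 9 + 8 + 5 + 6 + 5 + 3 + 3 + 2 + 0 + 0 = 62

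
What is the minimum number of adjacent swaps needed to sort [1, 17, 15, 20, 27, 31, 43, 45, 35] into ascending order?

Minimum adjacent swaps = number of inversions (each swap of adjacent out-of-order elements removes one inversion and no swap can remove more).
Count inversions — for each element, later elements that are smaller:
1: none → 0
17: 15 → 1
15: none → 0
20: none → 0
27: none → 0
31: none → 0
43: 35 → 1
45: 35 → 1
35: none → 0
Total inversions: 0 + 1 + 0 + 0 + 0 + 0 + 1 + 1 + 0 = 3

Swaps: 3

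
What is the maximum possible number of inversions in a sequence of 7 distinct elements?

21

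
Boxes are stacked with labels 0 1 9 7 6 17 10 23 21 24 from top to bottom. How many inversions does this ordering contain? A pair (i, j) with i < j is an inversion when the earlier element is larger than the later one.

Element-by-element contributions:
0: 0
1: 0
9: 2
7: 1
6: 0
17: 1
10: 0
23: 1
21: 0
24: 0
Sum: 0 + 0 + 2 + 1 + 0 + 1 + 0 + 1 + 0 + 0 = 5

Inversions: 5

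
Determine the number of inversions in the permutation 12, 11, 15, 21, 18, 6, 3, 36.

For each element, count later entries that are smaller:
12: 3
11: 2
15: 2
21: 3
18: 2
6: 1
3: 0
36: 0
Sum: 3 + 2 + 2 + 3 + 2 + 1 + 0 + 0 = 13

13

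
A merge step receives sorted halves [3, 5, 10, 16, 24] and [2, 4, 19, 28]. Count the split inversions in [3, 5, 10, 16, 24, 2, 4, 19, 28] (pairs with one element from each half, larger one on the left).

10

Take each right-half value and tally the left-half values above it:
r = 2: 3, 5, 10, 16, 24 → 5
r = 4: 5, 10, 16, 24 → 4
r = 19: 24 → 1
r = 28: none → 0
Cross-inversions: 5 + 4 + 1 + 0 = 10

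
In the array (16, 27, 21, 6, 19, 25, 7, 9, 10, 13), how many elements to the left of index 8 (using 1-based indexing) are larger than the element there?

5 such elements

The element at index 8 is 9.
Elements before it: 16, 27, 21, 6, 19, 25, 7
Those larger than 9: 16, 27, 21, 19, 25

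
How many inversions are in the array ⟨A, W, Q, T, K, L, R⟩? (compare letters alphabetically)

Element-by-element contributions:
A: 0
W: 5
Q: 2
T: 3
K: 0
L: 0
R: 0
Sum: 0 + 5 + 2 + 3 + 0 + 0 + 0 = 10

10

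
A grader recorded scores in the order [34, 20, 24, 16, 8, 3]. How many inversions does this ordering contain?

14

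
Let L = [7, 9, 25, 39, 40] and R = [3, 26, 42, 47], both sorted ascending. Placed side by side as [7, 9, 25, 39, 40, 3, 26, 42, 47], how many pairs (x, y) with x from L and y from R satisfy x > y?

7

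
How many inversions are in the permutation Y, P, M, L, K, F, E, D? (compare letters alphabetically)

Count, for each position, how many later elements it exceeds:
Y → P, M, L, K, F, E, D → 7
P → M, L, K, F, E, D → 6
M → L, K, F, E, D → 5
L → K, F, E, D → 4
K → F, E, D → 3
F → E, D → 2
E → D → 1
D → none → 0
Sum: 7 + 6 + 5 + 4 + 3 + 2 + 1 + 0 = 28

There are 28 out-of-order pairs.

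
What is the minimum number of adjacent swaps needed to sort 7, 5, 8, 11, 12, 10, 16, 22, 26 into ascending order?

3 swaps

Minimum adjacent swaps = number of inversions (each swap of adjacent out-of-order elements removes one inversion and no swap can remove more).
Count inversions — for each element, later elements that are smaller:
7: 5 → 1
5: none → 0
8: none → 0
11: 10 → 1
12: 10 → 1
10: none → 0
16: none → 0
22: none → 0
26: none → 0
Total inversions: 1 + 0 + 0 + 1 + 1 + 0 + 0 + 0 + 0 = 3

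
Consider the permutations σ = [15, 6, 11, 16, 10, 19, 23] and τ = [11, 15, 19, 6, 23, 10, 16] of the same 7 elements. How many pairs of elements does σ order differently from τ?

Assign each item its position (1..7) in the first ordering, then rewrite the second ordering as that position sequence:
positions: 15→1, 6→2, 11→3, 16→4, 10→5, 19→6, 23→7
second ordering as positions: [3, 1, 6, 2, 7, 5, 4]
Discordant pairs = inversions in this position sequence.
3: 1, 2 → 2
1: 0
6: 2, 5, 4 → 3
2: 0
7: 5, 4 → 2
5: 4 → 1
4: 0
Total: 2 + 0 + 3 + 0 + 2 + 1 + 0 = 8

8 discordant pairs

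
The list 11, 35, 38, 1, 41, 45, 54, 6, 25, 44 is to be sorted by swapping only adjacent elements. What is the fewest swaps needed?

Minimum adjacent swaps = number of inversions (each swap of adjacent out-of-order elements removes one inversion and no swap can remove more).
Count inversions — for each element, later elements that are smaller:
11: 1, 6 → 2
35: 1, 6, 25 → 3
38: 1, 6, 25 → 3
1: none → 0
41: 6, 25 → 2
45: 6, 25, 44 → 3
54: 6, 25, 44 → 3
6: none → 0
25: none → 0
44: none → 0
Total inversions: 2 + 3 + 3 + 0 + 2 + 3 + 3 + 0 + 0 + 0 = 16

Adjacent swaps: 16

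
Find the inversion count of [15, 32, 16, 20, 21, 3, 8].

There are 13 out-of-order pairs.

Sweep left to right; for each value list the smaller values that follow it:
15: 2
32: 5
16: 2
20: 2
21: 2
3: 0
8: 0
Sum: 2 + 5 + 2 + 2 + 2 + 0 + 0 = 13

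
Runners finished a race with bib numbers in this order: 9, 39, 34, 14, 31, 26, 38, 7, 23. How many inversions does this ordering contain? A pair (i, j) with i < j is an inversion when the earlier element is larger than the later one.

21

For each element, count later entries that are smaller:
9 → 7 → 1
39 → 34, 14, 31, 26, 38, 7, 23 → 7
34 → 14, 31, 26, 7, 23 → 5
14 → 7 → 1
31 → 26, 7, 23 → 3
26 → 7, 23 → 2
38 → 7, 23 → 2
7 → none → 0
23 → none → 0
Sum: 1 + 7 + 5 + 1 + 3 + 2 + 2 + 0 + 0 = 21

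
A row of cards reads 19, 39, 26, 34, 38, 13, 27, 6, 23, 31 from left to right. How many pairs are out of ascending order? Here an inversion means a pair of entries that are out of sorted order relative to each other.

26

Element-by-element contributions:
19: 2
39: 8
26: 3
34: 5
38: 5
13: 1
27: 2
6: 0
23: 0
31: 0
Sum: 2 + 8 + 3 + 5 + 5 + 1 + 2 + 0 + 0 + 0 = 26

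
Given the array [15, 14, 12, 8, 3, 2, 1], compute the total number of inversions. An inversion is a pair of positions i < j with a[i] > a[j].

21

Sweep left to right; for each value list the smaller values that follow it:
15 → 14, 12, 8, 3, 2, 1 → 6
14 → 12, 8, 3, 2, 1 → 5
12 → 8, 3, 2, 1 → 4
8 → 3, 2, 1 → 3
3 → 2, 1 → 2
2 → 1 → 1
1 → none → 0
Sum: 6 + 5 + 4 + 3 + 2 + 1 + 0 = 21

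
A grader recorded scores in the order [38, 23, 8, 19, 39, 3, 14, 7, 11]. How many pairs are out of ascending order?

Element-by-element contributions:
38: 7
23: 6
8: 2
19: 4
39: 4
3: 0
14: 2
7: 0
11: 0
Sum: 7 + 6 + 2 + 4 + 4 + 0 + 2 + 0 + 0 = 25

25 inversions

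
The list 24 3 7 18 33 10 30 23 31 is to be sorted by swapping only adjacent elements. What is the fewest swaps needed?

11

Minimum adjacent swaps = number of inversions (each swap of adjacent out-of-order elements removes one inversion and no swap can remove more).
Count inversions — for each element, later elements that are smaller:
24: 3, 7, 18, 10, 23 → 5
3: none → 0
7: none → 0
18: 10 → 1
33: 10, 30, 23, 31 → 4
10: none → 0
30: 23 → 1
23: none → 0
31: none → 0
Total inversions: 5 + 0 + 0 + 1 + 4 + 0 + 1 + 0 + 0 = 11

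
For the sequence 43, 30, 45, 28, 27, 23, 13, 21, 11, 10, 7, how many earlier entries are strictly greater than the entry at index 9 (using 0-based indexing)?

9

The element at index 9 is 10.
Elements before it: 43, 30, 45, 28, 27, 23, 13, 21, 11
Those larger than 10: 43, 30, 45, 28, 27, 23, 13, 21, 11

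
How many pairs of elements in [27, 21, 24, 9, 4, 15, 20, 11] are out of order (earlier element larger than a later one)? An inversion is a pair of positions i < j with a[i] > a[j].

For each element, count later entries that are smaller:
27: 7
21: 5
24: 5
9: 1
4: 0
15: 1
20: 1
11: 0
Sum: 7 + 5 + 5 + 1 + 0 + 1 + 1 + 0 = 20

20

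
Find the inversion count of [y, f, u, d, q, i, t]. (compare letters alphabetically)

Out-of-order index pairs (1-indexed):
(1,2): y > f
(1,3): y > u
(1,4): y > d
(1,5): y > q
(1,6): y > i
(1,7): y > t
(2,4): f > d
(3,4): u > d
(3,5): u > q
(3,6): u > i
(3,7): u > t
(5,6): q > i
That's 12 pairs.

12 inversions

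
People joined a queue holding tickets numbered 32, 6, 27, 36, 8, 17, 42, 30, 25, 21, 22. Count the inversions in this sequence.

28 out-of-order pairs

For each element, count later entries that are smaller:
32 → 6, 27, 8, 17, 30, 25, 21, 22 → 8
6 → none → 0
27 → 8, 17, 25, 21, 22 → 5
36 → 8, 17, 30, 25, 21, 22 → 6
8 → none → 0
17 → none → 0
42 → 30, 25, 21, 22 → 4
30 → 25, 21, 22 → 3
25 → 21, 22 → 2
21 → none → 0
22 → none → 0
Sum: 8 + 0 + 5 + 6 + 0 + 0 + 4 + 3 + 2 + 0 + 0 = 28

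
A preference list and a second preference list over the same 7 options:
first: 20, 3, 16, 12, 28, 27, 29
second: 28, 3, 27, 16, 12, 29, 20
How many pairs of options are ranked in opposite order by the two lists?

Assign each item its position (1..7) in the first ordering, then rewrite the second ordering as that position sequence:
positions: 20→1, 3→2, 16→3, 12→4, 28→5, 27→6, 29→7
second ordering as positions: [5, 2, 6, 3, 4, 7, 1]
Discordant pairs = inversions in this position sequence.
5: 2, 3, 4, 1 → 4
2: 1 → 1
6: 3, 4, 1 → 3
3: 1 → 1
4: 1 → 1
7: 1 → 1
1: 0
Total: 4 + 1 + 3 + 1 + 1 + 1 + 0 = 11

11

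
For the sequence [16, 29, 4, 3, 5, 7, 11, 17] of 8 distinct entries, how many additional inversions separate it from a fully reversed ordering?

16 inversions short

Maximum inversions for 8 distinct elements is C(8, 2) = 8·7/2 = 28.
Current inversions — for each element, count later smaller elements:
16: 5
29: 6
4: 1
3: 0
5: 0
7: 0
11: 0
17: 0
Current total: 5 + 6 + 1 + 0 + 0 + 0 + 0 + 0 = 12
Shortfall: 28 − 12 = 16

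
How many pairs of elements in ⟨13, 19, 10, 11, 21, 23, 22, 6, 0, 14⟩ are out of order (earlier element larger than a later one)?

24 inversions

For each element, count later entries that are smaller:
13 → 10, 11, 6, 0 → 4
19 → 10, 11, 6, 0, 14 → 5
10 → 6, 0 → 2
11 → 6, 0 → 2
21 → 6, 0, 14 → 3
23 → 22, 6, 0, 14 → 4
22 → 6, 0, 14 → 3
6 → 0 → 1
0 → none → 0
14 → none → 0
Sum: 4 + 5 + 2 + 2 + 3 + 4 + 3 + 1 + 0 + 0 = 24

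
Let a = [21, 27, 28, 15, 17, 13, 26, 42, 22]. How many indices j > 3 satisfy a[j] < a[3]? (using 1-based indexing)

The element at index 3 is 28.
Elements after it: 15, 17, 13, 26, 42, 22
Those smaller than 28: 15, 17, 13, 26, 22

5 such elements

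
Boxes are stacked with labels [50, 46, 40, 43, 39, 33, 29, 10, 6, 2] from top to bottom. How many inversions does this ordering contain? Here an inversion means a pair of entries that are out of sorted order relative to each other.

There are 44 inversions.

For each element, count later entries that are smaller:
50 → 46, 40, 43, 39, 33, 29, 10, 6, 2 → 9
46 → 40, 43, 39, 33, 29, 10, 6, 2 → 8
40 → 39, 33, 29, 10, 6, 2 → 6
43 → 39, 33, 29, 10, 6, 2 → 6
39 → 33, 29, 10, 6, 2 → 5
33 → 29, 10, 6, 2 → 4
29 → 10, 6, 2 → 3
10 → 6, 2 → 2
6 → 2 → 1
2 → none → 0
Sum: 9 + 8 + 6 + 6 + 5 + 4 + 3 + 2 + 1 + 0 = 44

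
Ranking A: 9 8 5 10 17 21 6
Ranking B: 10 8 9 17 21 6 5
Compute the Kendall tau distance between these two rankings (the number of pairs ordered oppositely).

Discordant pairs: 7

Assign each item its position (1..7) in the first ordering, then rewrite the second ordering as that position sequence:
positions: 9→1, 8→2, 5→3, 10→4, 17→5, 21→6, 6→7
second ordering as positions: [4, 2, 1, 5, 6, 7, 3]
Discordant pairs = inversions in this position sequence.
4: 2, 1, 3 → 3
2: 1 → 1
1: 0
5: 3 → 1
6: 3 → 1
7: 3 → 1
3: 0
Total: 3 + 1 + 0 + 1 + 1 + 1 + 0 = 7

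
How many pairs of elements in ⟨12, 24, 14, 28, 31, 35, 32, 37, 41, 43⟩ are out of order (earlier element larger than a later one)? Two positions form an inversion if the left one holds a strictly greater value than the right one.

2

Count, for each position, how many later elements it exceeds:
12 → none → 0
24 → 14 → 1
14 → none → 0
28 → none → 0
31 → none → 0
35 → 32 → 1
32 → none → 0
37 → none → 0
41 → none → 0
43 → none → 0
Sum: 0 + 1 + 0 + 0 + 0 + 1 + 0 + 0 + 0 + 0 = 2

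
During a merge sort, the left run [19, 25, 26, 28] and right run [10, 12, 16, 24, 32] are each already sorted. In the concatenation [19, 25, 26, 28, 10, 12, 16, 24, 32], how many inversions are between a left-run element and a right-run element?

15 split inversions

For each element r of the right run, count left-run elements greater than r:
r = 10: 19, 25, 26, 28 → 4
r = 12: 19, 25, 26, 28 → 4
r = 16: 19, 25, 26, 28 → 4
r = 24: 25, 26, 28 → 3
r = 32: none → 0
Cross-inversions: 4 + 4 + 4 + 3 + 0 = 15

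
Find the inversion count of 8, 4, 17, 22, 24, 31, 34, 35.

1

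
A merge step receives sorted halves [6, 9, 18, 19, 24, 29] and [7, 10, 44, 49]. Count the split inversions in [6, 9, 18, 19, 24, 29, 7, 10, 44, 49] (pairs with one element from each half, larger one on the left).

9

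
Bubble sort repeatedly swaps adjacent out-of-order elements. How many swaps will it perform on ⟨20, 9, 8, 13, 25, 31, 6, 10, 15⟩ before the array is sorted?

Each adjacent swap fixes exactly one inversion, so the minimum swap count equals the number of inversions.
Count inversions — for each element, later elements that are smaller:
20: 9, 8, 13, 6, 10, 15 → 6
9: 8, 6 → 2
8: 6 → 1
13: 6, 10 → 2
25: 6, 10, 15 → 3
31: 6, 10, 15 → 3
6: none → 0
10: none → 0
15: none → 0
Total inversions: 6 + 2 + 1 + 2 + 3 + 3 + 0 + 0 + 0 = 17

17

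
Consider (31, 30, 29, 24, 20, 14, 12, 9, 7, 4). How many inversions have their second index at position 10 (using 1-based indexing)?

The element at index 10 is 4.
Elements before it: 31, 30, 29, 24, 20, 14, 12, 9, 7
Those larger than 4: 31, 30, 29, 24, 20, 14, 12, 9, 7

9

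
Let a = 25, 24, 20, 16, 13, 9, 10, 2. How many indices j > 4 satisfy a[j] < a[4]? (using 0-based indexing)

3 such elements

The element at index 4 is 13.
Elements after it: 9, 10, 2
Those smaller than 13: 9, 10, 2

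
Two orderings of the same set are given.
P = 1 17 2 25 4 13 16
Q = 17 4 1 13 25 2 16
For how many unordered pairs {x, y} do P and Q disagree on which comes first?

7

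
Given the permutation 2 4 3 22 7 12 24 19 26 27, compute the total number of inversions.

5 inversions

For each element, count later entries that are smaller:
2 → none → 0
4 → 3 → 1
3 → none → 0
22 → 7, 12, 19 → 3
7 → none → 0
12 → none → 0
24 → 19 → 1
19 → none → 0
26 → none → 0
27 → none → 0
Sum: 0 + 1 + 0 + 3 + 0 + 0 + 1 + 0 + 0 + 0 = 5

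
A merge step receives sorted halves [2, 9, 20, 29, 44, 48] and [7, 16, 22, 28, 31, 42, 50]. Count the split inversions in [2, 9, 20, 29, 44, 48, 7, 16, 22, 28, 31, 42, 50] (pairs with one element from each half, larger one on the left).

19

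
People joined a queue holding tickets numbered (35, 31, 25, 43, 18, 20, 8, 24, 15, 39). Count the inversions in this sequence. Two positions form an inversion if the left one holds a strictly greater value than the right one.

Out-of-order pairs: 29

Element-by-element contributions:
35 → 31, 25, 18, 20, 8, 24, 15 → 7
31 → 25, 18, 20, 8, 24, 15 → 6
25 → 18, 20, 8, 24, 15 → 5
43 → 18, 20, 8, 24, 15, 39 → 6
18 → 8, 15 → 2
20 → 8, 15 → 2
8 → none → 0
24 → 15 → 1
15 → none → 0
39 → none → 0
Sum: 7 + 6 + 5 + 6 + 2 + 2 + 0 + 1 + 0 + 0 = 29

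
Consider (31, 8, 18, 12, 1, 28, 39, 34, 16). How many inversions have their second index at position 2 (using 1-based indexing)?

The element at index 2 is 8.
Elements before it: 31
Those larger than 8: 31

1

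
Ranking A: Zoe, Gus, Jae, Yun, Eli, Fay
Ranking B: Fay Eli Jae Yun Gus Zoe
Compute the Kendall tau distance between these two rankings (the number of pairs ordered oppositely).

14

Assign each item its position (1..6) in the first ordering, then rewrite the second ordering as that position sequence:
positions: Zoe→1, Gus→2, Jae→3, Yun→4, Eli→5, Fay→6
second ordering as positions: [6, 5, 3, 4, 2, 1]
Discordant pairs = inversions in this position sequence.
6: 5, 3, 4, 2, 1 → 5
5: 3, 4, 2, 1 → 4
3: 2, 1 → 2
4: 2, 1 → 2
2: 1 → 1
1: 0
Total: 5 + 4 + 2 + 2 + 1 + 0 = 14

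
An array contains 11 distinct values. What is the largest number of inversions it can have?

Inversions: 55

The maximum occurs when the array is in strictly decreasing order: every one of the C(11, 2) pairs is inverted.
C(11, 2) = 11·10/2 = 55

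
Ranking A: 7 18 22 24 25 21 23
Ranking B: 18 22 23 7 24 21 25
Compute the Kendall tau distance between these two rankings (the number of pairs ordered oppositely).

7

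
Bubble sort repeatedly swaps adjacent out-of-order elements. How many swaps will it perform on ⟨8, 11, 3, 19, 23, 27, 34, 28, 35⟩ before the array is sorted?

The minimum number of adjacent swaps to sort an array equals its inversion count, since every such swap removes exactly one inversion.
Count inversions — for each element, later elements that are smaller:
8: 3 → 1
11: 3 → 1
3: none → 0
19: none → 0
23: none → 0
27: none → 0
34: 28 → 1
28: none → 0
35: none → 0
Total inversions: 1 + 1 + 0 + 0 + 0 + 0 + 1 + 0 + 0 = 3

3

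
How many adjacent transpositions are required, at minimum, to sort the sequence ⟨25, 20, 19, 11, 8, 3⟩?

Minimum adjacent swaps = number of inversions (each swap of adjacent out-of-order elements removes one inversion and no swap can remove more).
Count inversions — for each element, later elements that are smaller:
25: 20, 19, 11, 8, 3 → 5
20: 19, 11, 8, 3 → 4
19: 11, 8, 3 → 3
11: 8, 3 → 2
8: 3 → 1
3: none → 0
Total inversions: 5 + 4 + 3 + 2 + 1 + 0 = 15

15 swaps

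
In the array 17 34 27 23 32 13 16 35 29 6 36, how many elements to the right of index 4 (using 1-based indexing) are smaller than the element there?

The element at index 4 is 23.
Elements after it: 32, 13, 16, 35, 29, 6, 36
Those smaller than 23: 13, 16, 6

3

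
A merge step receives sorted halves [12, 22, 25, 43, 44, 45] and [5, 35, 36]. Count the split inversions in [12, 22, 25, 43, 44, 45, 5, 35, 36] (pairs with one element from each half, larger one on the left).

Take each right-half value and tally the left-half values above it:
r = 5: 12, 22, 25, 43, 44, 45 → 6
r = 35: 43, 44, 45 → 3
r = 36: 43, 44, 45 → 3
Cross-inversions: 6 + 3 + 3 = 12

12 cross-inversions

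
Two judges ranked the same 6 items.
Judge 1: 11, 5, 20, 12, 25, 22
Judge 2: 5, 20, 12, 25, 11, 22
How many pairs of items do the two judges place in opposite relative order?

4

Assign each item its position (1..6) in the first ordering, then rewrite the second ordering as that position sequence:
positions: 11→1, 5→2, 20→3, 12→4, 25→5, 22→6
second ordering as positions: [2, 3, 4, 5, 1, 6]
Discordant pairs = inversions in this position sequence.
2: 1 → 1
3: 1 → 1
4: 1 → 1
5: 1 → 1
1: 0
6: 0
Total: 1 + 1 + 1 + 1 + 0 + 0 = 4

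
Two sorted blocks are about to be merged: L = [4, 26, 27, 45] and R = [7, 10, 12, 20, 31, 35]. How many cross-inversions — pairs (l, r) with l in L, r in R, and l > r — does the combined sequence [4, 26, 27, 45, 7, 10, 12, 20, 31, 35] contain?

There are 14 split inversions.

For each element r of the right run, count left-run elements greater than r:
r = 7: 26, 27, 45 → 3
r = 10: 26, 27, 45 → 3
r = 12: 26, 27, 45 → 3
r = 20: 26, 27, 45 → 3
r = 31: 45 → 1
r = 35: 45 → 1
Cross-inversions: 3 + 3 + 3 + 3 + 1 + 1 = 14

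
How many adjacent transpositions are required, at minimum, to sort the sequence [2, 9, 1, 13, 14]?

2

The minimum number of adjacent swaps to sort an array equals its inversion count, since every such swap removes exactly one inversion.
Count inversions — for each element, later elements that are smaller:
2: 1 → 1
9: 1 → 1
1: none → 0
13: none → 0
14: none → 0
Total inversions: 1 + 1 + 0 + 0 + 0 = 2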